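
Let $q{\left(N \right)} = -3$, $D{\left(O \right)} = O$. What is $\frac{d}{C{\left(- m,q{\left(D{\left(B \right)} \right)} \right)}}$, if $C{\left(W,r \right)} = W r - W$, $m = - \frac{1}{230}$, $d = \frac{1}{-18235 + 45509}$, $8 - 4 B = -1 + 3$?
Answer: $- \frac{115}{54548} \approx -0.0021082$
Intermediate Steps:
$B = \frac{3}{2}$ ($B = 2 - \frac{-1 + 3}{4} = 2 - \frac{1}{2} = \frac{3}{2} \approx 1.5$)
$d = \frac{1}{27274} \approx 3.6665 \cdot 10^{-5}$
$m = - \frac{1}{230}$ ($m = \left(-1\right) \frac{1}{230} = - \frac{1}{230} \approx -0.0043478$)
$C{\left(W,r \right)} = - W + W r$
$\frac{d}{C{\left(- m,q{\left(D{\left(B \right)} \right)} \right)}} = \frac{1}{27274 \left(-1\right) \left(- \frac{1}{230}\right) \left(-1 - 3\right)} = \frac{1}{27274 \cdot \frac{1}{230} \left(-4\right)} = \frac{1}{27274 \left(- \frac{2}{115}\right)} = \frac{1}{27274} \left(- \frac{115}{2}\right) = - \frac{115}{54548}$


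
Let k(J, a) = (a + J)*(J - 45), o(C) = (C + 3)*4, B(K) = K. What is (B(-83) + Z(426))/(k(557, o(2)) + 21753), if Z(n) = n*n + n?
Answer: 181819/317177 ≈ 0.57324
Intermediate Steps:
o(C) = 12 + 4*C (o(C) = (3 + C)*4 = 12 + 4*C)
k(J, a) = (-45 + J)*(J + a) (k(J, a) = (J + a)*(-45 + J) = (-45 + J)*(J + a))
Z(n) = n + n² (Z(n) = n² + n = n + n²)
(B(-83) + Z(426))/(k(557, o(2)) + 21753) = (-83 + 426*(1 + 426))/((557² - 45*557 - 45*(12 + 4*2) + 557*(12 + 4*2)) + 21753) = (-83 + 426*427)/((310249 - 25065 - 45*(12 + 8) + 557*(12 + 8)) + 21753) = (-83 + 181902)/((310249 - 25065 - 45*20 + 557*20) + 21753) = 181819/((310249 - 25065 - 900 + 11140) + 21753) = 181819/(295424 + 21753) = 181819/317177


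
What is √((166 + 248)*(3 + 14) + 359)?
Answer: √7397 ≈ 86.006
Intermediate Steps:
√((166 + 248)*(3 + 14) + 359) = √(414*17 + 359) = √(7038 + 359) = √7397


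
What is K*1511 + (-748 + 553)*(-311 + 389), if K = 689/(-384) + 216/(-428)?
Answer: -767676029/41088 ≈ -18684.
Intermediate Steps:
K = -94459/41088 (K = 689*(-1/384) + 216*(-1/428) = -689/384 - 54/107 = -94459/41088 ≈ -2.2989)
K*1511 + (-748 + 553)*(-311 + 389) = -94459/41088*1511 + (-748 + 553)*(-311 + 389) = -142727549/41088 - 195*78 = -142727549/41088 - 15210 = -767676029/41088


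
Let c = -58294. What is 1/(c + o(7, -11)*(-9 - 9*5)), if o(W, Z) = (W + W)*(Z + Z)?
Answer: -1/41662 ≈ -2.4003e-5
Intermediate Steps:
o(W, Z) = 4*W*Z (o(W, Z) = (2*W)*(2*Z) = 4*W*Z)
1/(c + o(7, -11)*(-9 - 9*5)) = 1/(-58294 + (4*7*(-11))*(-9 - 9*5)) = 1/(-58294 - 308*(-9 - 45)) = 1/(-58294 - 308*(-54)) = 1/(-58294 + 16632) = 1/(-41662) = -1/41662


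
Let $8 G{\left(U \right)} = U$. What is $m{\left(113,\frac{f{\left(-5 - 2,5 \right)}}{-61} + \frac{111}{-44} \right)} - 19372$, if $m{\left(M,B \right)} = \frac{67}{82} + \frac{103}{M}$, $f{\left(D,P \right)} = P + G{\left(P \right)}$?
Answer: $- \frac{179484935}{9266} \approx -19370.0$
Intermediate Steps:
$G{\left(U \right)} = \frac{U}{8}$
$f{\left(D,P \right)} = \frac{9 P}{8}$ ($f{\left(D,P \right)} = P + \frac{P}{8} = \frac{9 P}{8}$)
$m{\left(M,B \right)} = \frac{67}{82} + \frac{103}{M}$ ($m{\left(M,B \right)} = 67 \cdot \frac{1}{82} + \frac{103}{M} = \frac{67}{82} + \frac{103}{M}$)
$m{\left(113,\frac{f{\left(-5 - 2,5 \right)}}{-61} + \frac{111}{-44} \right)} - 19372 = \left(\frac{67}{82} + \frac{103}{113}\right) - 19372 = \frac{16017}{9266} - 19372 = - \frac{179484935}{9266}$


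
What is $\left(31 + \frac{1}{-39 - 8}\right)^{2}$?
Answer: $\frac{2119936}{2209} \approx 959.68$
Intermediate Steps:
$\left(31 + \frac{1}{-39 - 8}\right)^{2} = \left(31 + \frac{1}{-47}\right)^{2} = \left(31 - \frac{1}{47}\right)^{2} = \left(\frac{1456}{47}\right)^{2} = \frac{2119936}{2209}$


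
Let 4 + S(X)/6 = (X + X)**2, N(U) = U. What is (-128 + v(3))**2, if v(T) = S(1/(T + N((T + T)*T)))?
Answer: 498896896/21609 ≈ 23087.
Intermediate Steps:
S(X) = -24 + 24*X**2 (S(X) = -24 + 6*(X + X)**2 = -24 + 6*(2*X)**2 = -24 + 6*(4*X**2) = -24 + 24*X**2)
v(T) = -24 + 24/(T + 2*T**2)**2 (v(T) = -24 + 24*(1/(T + (T + T)*T))**2 = -24 + 24*(1/(T + (2*T)*T))**2 = -24 + 24*(1/(T + 2*T**2))**2 = -24 + 24/(T + 2*T**2)**2)
(-128 + v(3))**2 = (-128 + (-24 + 24/(3**2*(1 + 2*3)**2)))**2 = (-128 + (-24 + 24*(1/9)/(1 + 6)**2))**2 = (-128 + (-24 + 24*(1/9)/7**2))**2 = (-128 + (-24 + 24*(1/9)*(1/49)))**2 = (-128 + (-24 + 8/147))**2 = (-128 - 3520/147)**2 = (-22336/147)**2 = 498896896/21609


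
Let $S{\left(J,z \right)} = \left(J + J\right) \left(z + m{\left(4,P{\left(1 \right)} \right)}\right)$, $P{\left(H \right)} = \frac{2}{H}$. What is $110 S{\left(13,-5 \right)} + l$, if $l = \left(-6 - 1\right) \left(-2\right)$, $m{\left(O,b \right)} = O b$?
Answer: $8594$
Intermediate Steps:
$l = 14$ ($l = \left(-7\right) \left(-2\right) = 14$)
$S{\left(J,z \right)} = 2 J \left(8 + z\right)$ ($S{\left(J,z \right)} = \left(J + J\right) \left(z + 4 \cdot \frac{2}{1}\right) = 2 J \left(z + 4 \cdot 2 \cdot 1\right) = 2 J \left(z + 4 \cdot 2\right) = 2 J \left(z + 8\right) = 2 J \left(8 + z\right)$)
$110 S{\left(13,-5 \right)} + l = 110 \cdot 2 \cdot 13 \left(8 - 5\right) + 14 = 110 \cdot 2 \cdot 13 \cdot 3 + 14 = 110 \cdot 78 + 14 = 8580 + 14 = 8594$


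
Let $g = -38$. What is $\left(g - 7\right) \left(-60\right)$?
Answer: $2700$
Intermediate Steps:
$\left(g - 7\right) \left(-60\right) = \left(-38 - 7\right) \left(-60\right) = \left(-45\right) \left(-60\right) = 2700$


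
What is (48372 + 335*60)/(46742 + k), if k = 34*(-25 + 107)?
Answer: 11412/8255 ≈ 1.3824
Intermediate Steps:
k = 2788 (k = 34*82 = 2788)
(48372 + 335*60)/(46742 + k) = (48372 + 335*60)/(46742 + 2788) = (48372 + 20100)/49530 = 68472*(1/49530) = 11412/8255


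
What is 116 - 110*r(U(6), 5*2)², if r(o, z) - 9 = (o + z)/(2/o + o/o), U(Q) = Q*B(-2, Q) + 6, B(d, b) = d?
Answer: -24634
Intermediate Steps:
U(Q) = 6 - 2*Q (U(Q) = Q*(-2) + 6 = -2*Q + 6 = 6 - 2*Q)
r(o, z) = 9 + (o + z)/(1 + 2/o) (r(o, z) = 9 + (o + z)/(2/o + o/o) = 9 + (o + z)/(2/o + 1) = 9 + (o + z)/(1 + 2/o))
116 - 110*r(U(6), 5*2)² = 116 - 110*(18 + (6 - 2*6)² + 9*(6 - 2*6) + (6 - 2*6)*(5*2))²/(2 + (6 - 2*6))² = 116 - 110*(18 + (6 - 12)² + 9*(6 - 12) + (6 - 12)*10)²/(2 + (6 - 12))² = 116 - 110*(18 + (-6)² + 9*(-6) - 6*10)²/(2 - 6)² = 116 - 110*(18 + 36 - 54 - 60)²/16 = 116 - 110*(-¼*(-60))² = 116 - 110*15² = 116 - 110*225 = 116 - 24750 = -24634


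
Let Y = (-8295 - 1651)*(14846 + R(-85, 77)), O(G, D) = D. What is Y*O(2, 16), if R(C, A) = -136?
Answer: -2340890560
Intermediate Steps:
Y = -146305660 (Y = (-8295 - 1651)*(14846 - 136) = -9946*14710 = -146305660)
Y*O(2, 16) = -146305660*16 = -2340890560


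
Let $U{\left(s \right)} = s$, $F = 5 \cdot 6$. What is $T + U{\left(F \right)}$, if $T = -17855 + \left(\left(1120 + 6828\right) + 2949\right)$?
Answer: $-6928$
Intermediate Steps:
$F = 30$
$T = -6958$ ($T = -17855 + \left(7948 + 2949\right) = -17855 + 10897 = -6958$)
$T + U{\left(F \right)} = -6958 + 30 = -6928$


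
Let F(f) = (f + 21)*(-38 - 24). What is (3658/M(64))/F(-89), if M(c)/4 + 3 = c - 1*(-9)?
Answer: 59/19040 ≈ 0.0030987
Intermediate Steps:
M(c) = 24 + 4*c (M(c) = -12 + 4*(c - 1*(-9)) = -12 + 4*(c + 9) = -12 + 4*(9 + c) = -12 + (36 + 4*c) = 24 + 4*c)
F(f) = -1302 - 62*f (F(f) = (21 + f)*(-62) = -1302 - 62*f)
(3658/M(64))/F(-89) = (3658/(24 + 4*64))/(-1302 - 62*(-89)) = (3658/(24 + 256))/(-1302 + 5518) = (3658/280)/4216 = (3658*(1/280))*(1/4216) = (1829/140)*(1/4216) = 59/19040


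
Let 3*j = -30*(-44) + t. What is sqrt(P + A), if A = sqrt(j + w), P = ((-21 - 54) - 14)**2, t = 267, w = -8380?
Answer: sqrt(7921 + I*sqrt(7851)) ≈ 89.001 + 0.4978*I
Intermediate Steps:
j = 529 (j = (-30*(-44) + 267)/3 = (1320 + 267)/3 = (1/3)*1587 = 529)
P = 7921 (P = (-75 - 14)**2 = (-89)**2 = 7921)
A = I*sqrt(7851) (A = sqrt(529 - 8380) = sqrt(-7851) = I*sqrt(7851) ≈ 88.606*I)
sqrt(P + A) = sqrt(7921 + I*sqrt(7851))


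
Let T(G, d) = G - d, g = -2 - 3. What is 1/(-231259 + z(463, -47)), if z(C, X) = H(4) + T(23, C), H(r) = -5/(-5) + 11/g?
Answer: -5/1158501 ≈ -4.3159e-6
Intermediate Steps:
g = -5
H(r) = -6/5 (H(r) = -5/(-5) + 11/(-5) = -5*(-⅕) + 11*(-⅕) = 1 - 11/5 = -6/5)
z(C, X) = 109/5 - C (z(C, X) = -6/5 + (23 - C) = 109/5 - C)
1/(-231259 + z(463, -47)) = 1/(-231259 + (109/5 - 1*463)) = 1/(-231259 + (109/5 - 463)) = 1/(-231259 - 2206/5) = 1/(-1158501/5) = -5/1158501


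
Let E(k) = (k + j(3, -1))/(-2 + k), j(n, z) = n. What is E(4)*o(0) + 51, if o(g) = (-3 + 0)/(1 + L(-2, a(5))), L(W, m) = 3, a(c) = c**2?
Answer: 387/8 ≈ 48.375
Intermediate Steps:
E(k) = (3 + k)/(-2 + k) (E(k) = (k + 3)/(-2 + k) = (3 + k)/(-2 + k))
o(g) = -3/4 (o(g) = (-3 + 0)/(1 + 3) = -3/4)
E(4)*o(0) + 51 = ((3 + 4)/(-2 + 4))*(-3/4) + 51 = (7/2)*(-3/4) + 51 = -21/8 + 51 = 387/8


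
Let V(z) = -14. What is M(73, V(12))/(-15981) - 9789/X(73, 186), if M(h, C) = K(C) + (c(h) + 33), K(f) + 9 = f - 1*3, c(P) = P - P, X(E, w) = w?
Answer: -7449491/141546 ≈ -52.629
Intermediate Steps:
c(P) = 0
K(f) = -12 + f (K(f) = -9 + (f - 1*3) = -9 + (f - 3) = -9 + (-3 + f) = -12 + f)
M(h, C) = 21 + C (M(h, C) = (-12 + C) + (0 + 33) = (-12 + C) + 33 = 21 + C)
M(73, V(12))/(-15981) - 9789/X(73, 186) = (21 - 14)/(-15981) - 9789/186 = 7*(-1/15981) - 9789*1/186 = -1/2283 - 3263/62 = -7449491/141546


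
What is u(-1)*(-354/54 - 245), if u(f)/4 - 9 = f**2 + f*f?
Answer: -99616/9 ≈ -11068.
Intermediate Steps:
u(f) = 36 + 8*f**2 (u(f) = 36 + 4*(f**2 + f*f) = 36 + 4*(f**2 + f**2) = 36 + 4*(2*f**2) = 36 + 8*f**2)
u(-1)*(-354/54 - 245) = (36 + 8*(-1)**2)*(-354/54 - 245) = (36 + 8*1)*(-354*1/54 - 245) = (36 + 8)*(-59/9 - 245) = 44*(-2264/9) = -99616/9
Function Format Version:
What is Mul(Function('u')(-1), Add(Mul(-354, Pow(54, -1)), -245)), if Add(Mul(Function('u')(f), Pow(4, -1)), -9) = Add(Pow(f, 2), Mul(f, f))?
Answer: Rational(-99616, 9) ≈ -11068.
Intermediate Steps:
Function('u')(f) = Add(36, Mul(8, Pow(f, 2))) (Function('u')(f) = Add(36, Mul(4, Add(Pow(f, 2), Mul(f, f)))) = Add(36, Mul(4, Add(Pow(f, 2), Pow(f, 2)))) = Add(36, Mul(4, Mul(2, Pow(f, 2)))) = Add(36, Mul(8, Pow(f, 2))))
Mul(Function('u')(-1), Add(Mul(-354, Pow(54, -1)), -245)) = Mul(Add(36, Mul(8, Pow(-1, 2))), Add(Mul(-354, Pow(54, -1)), -245)) = Mul(Add(36, Mul(8, 1)), Add(Mul(-354, Rational(1, 54)), -245)) = Mul(Add(36, 8), Add(Rational(-59, 9), -245)) = Mul(44, Rational(-2264, 9)) = Rational(-99616, 9)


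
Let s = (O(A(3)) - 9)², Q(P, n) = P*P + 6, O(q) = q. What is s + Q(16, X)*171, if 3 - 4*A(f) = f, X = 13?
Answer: 44883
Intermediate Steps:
A(f) = ¾ - f/4
Q(P, n) = 6 + P² (Q(P, n) = P² + 6 = 6 + P²)
s = 81 (s = ((¾ - ¼*3) - 9)² = ((¾ - ¾) - 9)² = (0 - 9)² = (-9)² = 81)
s + Q(16, X)*171 = 81 + (6 + 16²)*171 = 81 + (6 + 256)*171 = 81 + 262*171 = 81 + 44802 = 44883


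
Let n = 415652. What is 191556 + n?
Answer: 607208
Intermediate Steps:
191556 + n = 191556 + 415652 = 607208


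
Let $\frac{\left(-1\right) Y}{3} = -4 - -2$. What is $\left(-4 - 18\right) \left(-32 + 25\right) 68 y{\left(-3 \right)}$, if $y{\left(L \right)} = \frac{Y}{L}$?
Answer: $-20944$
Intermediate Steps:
$Y = 6$ ($Y = - 3 \left(-4 - -2\right) = - 3 \left(-4 + 2\right) = \left(-3\right) \left(-2\right) = 6$)
$y{\left(L \right)} = \frac{6}{L}$
$\left(-4 - 18\right) \left(-32 + 25\right) 68 y{\left(-3 \right)} = \left(-4 - 18\right) \left(-32 + 25\right) 68 \frac{6}{-3} = \left(-22\right) \left(-7\right) 68 \cdot 6 \left(- \frac{1}{3}\right) = 154 \cdot 68 \left(-2\right) = 10472 \left(-2\right) = -20944$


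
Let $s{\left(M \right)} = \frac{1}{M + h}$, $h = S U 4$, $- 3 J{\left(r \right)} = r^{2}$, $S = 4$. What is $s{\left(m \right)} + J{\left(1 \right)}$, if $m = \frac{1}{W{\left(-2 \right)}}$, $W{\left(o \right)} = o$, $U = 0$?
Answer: $- \frac{7}{3} \approx -2.3333$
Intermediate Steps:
$J{\left(r \right)} = - \frac{r^{2}}{3}$
$h = 0$ ($h = 4 \cdot 0 \cdot 4 = 0 \cdot 4 = 0$)
$m = - \frac{1}{2}$ ($m = \frac{1}{-2} = - \frac{1}{2} \approx -0.5$)
$s{\left(M \right)} = \frac{1}{M}$ ($s{\left(M \right)} = \frac{1}{M + 0} = \frac{1}{M}$)
$s{\left(m \right)} + J{\left(1 \right)} = \frac{1}{- \frac{1}{2}} - \frac{1^{2}}{3} = -2 - \frac{1}{3} = - \frac{7}{3}$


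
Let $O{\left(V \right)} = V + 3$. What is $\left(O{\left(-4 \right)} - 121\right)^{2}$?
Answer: $14884$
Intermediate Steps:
$O{\left(V \right)} = 3 + V$
$\left(O{\left(-4 \right)} - 121\right)^{2} = \left(\left(3 - 4\right) - 121\right)^{2} = \left(-1 - 121\right)^{2} = \left(-122\right)^{2} = 14884$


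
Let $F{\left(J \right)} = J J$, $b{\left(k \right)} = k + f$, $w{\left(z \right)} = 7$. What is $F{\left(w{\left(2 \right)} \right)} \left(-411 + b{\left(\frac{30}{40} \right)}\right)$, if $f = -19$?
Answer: $- \frac{84133}{4} \approx -21033.0$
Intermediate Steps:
$b{\left(k \right)} = -19 + k$ ($b{\left(k \right)} = k - 19 = -19 + k$)
$F{\left(J \right)} = J^{2}$
$F{\left(w{\left(2 \right)} \right)} \left(-411 + b{\left(\frac{30}{40} \right)}\right) = 7^{2} \left(-411 - \left(19 - \frac{30}{40}\right)\right) = 49 \left(-411 + \left(-19 + 30 \cdot \frac{1}{40}\right)\right) = 49 \left(-411 + \left(-19 + \frac{3}{4}\right)\right) = 49 \left(-411 - \frac{73}{4}\right) = 49 \left(- \frac{1717}{4}\right) = - \frac{84133}{4}$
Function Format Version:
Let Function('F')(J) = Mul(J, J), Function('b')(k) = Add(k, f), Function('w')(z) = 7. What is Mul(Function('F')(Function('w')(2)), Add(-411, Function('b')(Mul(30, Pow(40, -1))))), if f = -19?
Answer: Rational(-84133, 4) ≈ -21033.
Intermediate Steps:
Function('b')(k) = Add(-19, k) (Function('b')(k) = Add(k, -19) = Add(-19, k))
Function('F')(J) = Pow(J, 2)
Mul(Function('F')(Function('w')(2)), Add(-411, Function('b')(Mul(30, Pow(40, -1))))) = Mul(Pow(7, 2), Add(-411, Add(-19, Mul(30, Pow(40, -1))))) = Mul(49, Add(-411, Add(-19, Mul(30, Rational(1, 40))))) = Mul(49, Add(-411, Add(-19, Rational(3, 4)))) = Mul(49, Add(-411, Rational(-73, 4))) = Mul(49, Rational(-1717, 4)) = Rational(-84133, 4)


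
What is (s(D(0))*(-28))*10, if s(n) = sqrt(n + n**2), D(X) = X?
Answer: 0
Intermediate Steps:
(s(D(0))*(-28))*10 = (sqrt(0*(1 + 0))*(-28))*10 = (sqrt(0*1)*(-28))*10 = (sqrt(0)*(-28))*10 = (0*(-28))*10 = 0*10 = 0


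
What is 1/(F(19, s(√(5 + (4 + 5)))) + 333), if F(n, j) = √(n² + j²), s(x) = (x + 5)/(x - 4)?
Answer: (4 - √14)/(1332 + √(10869 - 2878*√14) - 333*√14) ≈ 0.0026896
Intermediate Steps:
s(x) = (5 + x)/(-4 + x)
F(n, j) = √(j² + n²)
1/(F(19, s(√(5 + (4 + 5)))) + 333) = 1/(√(((5 + √(5 + (4 + 5)))/(-4 + √(5 + (4 + 5))))² + 19²) + 333) = 1/(√(((5 + √(5 + 9))/(-4 + √(5 + 9)))² + 361) + 333) = 1/(√(((5 + √14)/(-4 + √14))² + 361) + 333) = 1/(√((5 + √14)²/(-4 + √14)² + 361) + 333) = 1/(√(361 + (5 + √14)²/(-4 + √14)²) + 333) = 1/(333 + √(361 + (5 + √14)²/(-4 + √14)²))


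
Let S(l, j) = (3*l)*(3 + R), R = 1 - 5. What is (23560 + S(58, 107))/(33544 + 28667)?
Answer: 23386/62211 ≈ 0.37591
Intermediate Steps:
R = -4
S(l, j) = -3*l (S(l, j) = (3*l)*(3 - 4) = (3*l)*(-1) = -3*l)
(23560 + S(58, 107))/(33544 + 28667) = (23560 - 3*58)/(33544 + 28667) = (23560 - 174)/62211 = 23386*(1/62211) = 23386/62211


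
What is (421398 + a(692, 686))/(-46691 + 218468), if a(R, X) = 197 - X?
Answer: 140303/57259 ≈ 2.4503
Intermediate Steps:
(421398 + a(692, 686))/(-46691 + 218468) = (421398 + (197 - 1*686))/(-46691 + 218468) = (421398 + (197 - 686))/171777 = (421398 - 489)*(1/171777) = 420909*(1/171777) = 140303/57259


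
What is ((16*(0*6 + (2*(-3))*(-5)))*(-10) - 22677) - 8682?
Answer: -36159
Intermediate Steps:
((16*(0*6 + (2*(-3))*(-5)))*(-10) - 22677) - 8682 = ((16*(0 - 6*(-5)))*(-10) - 22677) - 8682 = ((16*(0 + 30))*(-10) - 22677) - 8682 = ((16*30)*(-10) - 22677) - 8682 = (480*(-10) - 22677) - 8682 = (-4800 - 22677) - 8682 = -27477 - 8682 = -36159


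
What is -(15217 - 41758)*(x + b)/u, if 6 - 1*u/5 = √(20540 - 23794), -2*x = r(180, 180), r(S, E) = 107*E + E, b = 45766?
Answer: 2870090658/8225 + 478348443*I*√3254/8225 ≈ 3.4895e+5 + 3.3175e+6*I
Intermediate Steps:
r(S, E) = 108*E
x = -9720 (x = -54*180 = -½*19440 = -9720)
u = 30 - 5*I*√3254 (u = 30 - 5*√(20540 - 23794) = 30 - 5*I*√3254 ≈ 30.0 - 285.22*I)
-(15217 - 41758)*(x + b)/u = -(15217 - 41758)*(-9720 + 45766)/(30 - 5*I*√3254) = -(-26541*36046)/(30 - 5*I*√3254) = -(-956696886)/(30 - 5*I*√3254) = 956696886/(30 - 5*I*√3254)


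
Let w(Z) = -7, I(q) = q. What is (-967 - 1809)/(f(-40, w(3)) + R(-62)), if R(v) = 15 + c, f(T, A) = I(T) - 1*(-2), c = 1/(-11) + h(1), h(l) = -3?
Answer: 30536/287 ≈ 106.40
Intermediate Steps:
c = -34/11 (c = 1/(-11) - 3 = -1/11 - 3 = -34/11 ≈ -3.0909)
f(T, A) = 2 + T (f(T, A) = T - 1*(-2) = T + 2 = 2 + T)
R(v) = 131/11 (R(v) = 15 - 34/11 = 131/11)
(-967 - 1809)/(f(-40, w(3)) + R(-62)) = (-967 - 1809)/((2 - 40) + 131/11) = -2776/(-38 + 131/11) = -2776/(-287/11) = -2776*(-11/287) = 30536/287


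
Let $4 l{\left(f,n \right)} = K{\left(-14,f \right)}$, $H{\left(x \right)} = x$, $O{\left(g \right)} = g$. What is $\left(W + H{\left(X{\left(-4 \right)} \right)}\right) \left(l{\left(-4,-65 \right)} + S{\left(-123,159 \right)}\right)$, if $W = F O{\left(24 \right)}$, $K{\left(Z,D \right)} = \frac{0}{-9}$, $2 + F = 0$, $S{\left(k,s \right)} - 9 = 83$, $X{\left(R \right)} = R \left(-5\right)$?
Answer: $-2576$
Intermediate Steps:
$X{\left(R \right)} = - 5 R$
$S{\left(k,s \right)} = 92$ ($S{\left(k,s \right)} = 9 + 83 = 92$)
$F = -2$ ($F = -2 + 0 = -2$)
$K{\left(Z,D \right)} = 0$ ($K{\left(Z,D \right)} = 0 \left(- \frac{1}{9}\right) = 0$)
$l{\left(f,n \right)} = 0$ ($l{\left(f,n \right)} = \frac{1}{4} \cdot 0 = 0$)
$W = -48$ ($W = \left(-2\right) 24 = -48$)
$\left(W + H{\left(X{\left(-4 \right)} \right)}\right) \left(l{\left(-4,-65 \right)} + S{\left(-123,159 \right)}\right) = \left(-48 - -20\right) \left(0 + 92\right) = \left(-48 + 20\right) 92 = \left(-28\right) 92 = -2576$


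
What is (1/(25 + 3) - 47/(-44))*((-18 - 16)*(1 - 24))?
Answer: 66470/77 ≈ 863.25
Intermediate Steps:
(1/(25 + 3) - 47/(-44))*((-18 - 16)*(1 - 24)) = (1/28 - 47*(-1)/44)*(-34*(-23)) = (1/28 - 1*(-47/44))*782 = (1/28 + 47/44)*782 = (85/77)*782 = 66470/77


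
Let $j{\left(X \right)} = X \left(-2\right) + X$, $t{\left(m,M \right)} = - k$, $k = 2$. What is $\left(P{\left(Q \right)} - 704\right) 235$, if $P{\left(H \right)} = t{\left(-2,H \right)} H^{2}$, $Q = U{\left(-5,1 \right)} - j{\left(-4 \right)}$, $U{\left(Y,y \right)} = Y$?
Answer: $-203510$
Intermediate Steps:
$t{\left(m,M \right)} = -2$ ($t{\left(m,M \right)} = \left(-1\right) 2 = -2$)
$j{\left(X \right)} = - X$ ($j{\left(X \right)} = - 2 X + X = - X$)
$Q = -9$ ($Q = -5 - \left(-1\right) \left(-4\right) = -5 - 4 = -9$)
$P{\left(H \right)} = - 2 H^{2}$
$\left(P{\left(Q \right)} - 704\right) 235 = \left(- 2 \left(-9\right)^{2} - 704\right) 235 = \left(\left(-2\right) 81 - 704\right) 235 = \left(-162 - 704\right) 235 = \left(-866\right) 235 = -203510$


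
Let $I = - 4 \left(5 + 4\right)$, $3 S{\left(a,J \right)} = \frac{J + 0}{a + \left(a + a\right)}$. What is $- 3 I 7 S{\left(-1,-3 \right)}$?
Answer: $252$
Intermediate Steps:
$S{\left(a,J \right)} = \frac{J}{9 a}$ ($S{\left(a,J \right)} = \frac{\left(J + 0\right) \frac{1}{a + \left(a + a\right)}}{3} = \frac{J \frac{1}{a + 2 a}}{3} = \frac{J \frac{1}{3 a}}{3} = \frac{\frac{1}{3} J \frac{1}{a}}{3} = \frac{J}{9 a}$)
$I = -36$ ($I = \left(-4\right) 9 = -36$)
$- 3 I 7 S{\left(-1,-3 \right)} = \left(-3\right) \left(-36\right) 7 \cdot \frac{1}{9} \left(-3\right) \frac{1}{-1} = 108 \cdot 7 \cdot \frac{1}{9} \left(-3\right) \left(-1\right) = 756 \cdot \frac{1}{3} = 252$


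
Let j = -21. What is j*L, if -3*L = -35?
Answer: -245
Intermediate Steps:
L = 35/3 (L = -⅓*(-35) = 35/3 ≈ 11.667)
j*L = -21*35/3 = -245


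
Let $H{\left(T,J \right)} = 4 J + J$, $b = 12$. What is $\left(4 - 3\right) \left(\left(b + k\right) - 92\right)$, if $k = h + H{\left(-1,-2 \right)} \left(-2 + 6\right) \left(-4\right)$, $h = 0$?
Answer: $80$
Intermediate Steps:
$H{\left(T,J \right)} = 5 J$
$k = 160$ ($k = 0 + 5 \left(-2\right) \left(-2 + 6\right) \left(-4\right) = 0 + \left(-10\right) 4 \left(-4\right) = 0 - -160 = 0 + 160 = 160$)
$\left(4 - 3\right) \left(\left(b + k\right) - 92\right) = \left(4 - 3\right) \left(\left(12 + 160\right) - 92\right) = \left(4 - 3\right) \left(172 - 92\right) = 1 \cdot 80 = 80$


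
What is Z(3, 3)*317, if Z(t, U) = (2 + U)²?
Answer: 7925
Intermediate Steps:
Z(3, 3)*317 = (2 + 3)²*317 = 5²*317 = 25*317 = 7925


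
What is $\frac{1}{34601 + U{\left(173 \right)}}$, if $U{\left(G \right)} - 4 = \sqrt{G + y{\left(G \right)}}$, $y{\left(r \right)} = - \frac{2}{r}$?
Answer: $\frac{5986665}{207168512398} - \frac{\sqrt{5177371}}{207168512398} \approx 2.8887 \cdot 10^{-5}$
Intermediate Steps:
$U{\left(G \right)} = 4 + \sqrt{G - \frac{2}{G}}$
$\frac{1}{34601 + U{\left(173 \right)}} = \frac{1}{34601 + \left(4 + \sqrt{173 - \frac{2}{173}}\right)} = \frac{1}{34601 + \left(4 + \sqrt{\frac{29927}{173}}\right)} = \frac{1}{34601 + \left(4 + \frac{\sqrt{5177371}}{173}\right)} = \frac{1}{34605 + \frac{\sqrt{5177371}}{173}}$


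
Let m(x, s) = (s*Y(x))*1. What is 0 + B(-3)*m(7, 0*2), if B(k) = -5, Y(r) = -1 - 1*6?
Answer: 0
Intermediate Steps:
Y(r) = -7 (Y(r) = -1 - 6 = -7)
m(x, s) = -7*s (m(x, s) = (s*(-7))*1 = -7*s*1 = -7*s)
0 + B(-3)*m(7, 0*2) = 0 - (-35)*0*2 = 0 - (-35)*0 = 0 - 5*0 = 0 + 0 = 0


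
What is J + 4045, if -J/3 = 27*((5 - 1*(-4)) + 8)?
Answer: 2668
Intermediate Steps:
J = -1377 (J = -81*((5 - 1*(-4)) + 8) = -81*((5 + 4) + 8) = -81*(9 + 8) = -81*17 = -3*459 = -1377)
J + 4045 = -1377 + 4045 = 2668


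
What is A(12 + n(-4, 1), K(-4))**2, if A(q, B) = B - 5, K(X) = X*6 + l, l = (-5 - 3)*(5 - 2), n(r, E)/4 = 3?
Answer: 2809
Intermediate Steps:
n(r, E) = 12 (n(r, E) = 4*3 = 12)
l = -24 (l = -8*3 = -24)
K(X) = -24 + 6*X (K(X) = X*6 - 24 = 6*X - 24 = -24 + 6*X)
A(q, B) = -5 + B
A(12 + n(-4, 1), K(-4))**2 = (-5 + (-24 + 6*(-4)))**2 = (-5 + (-24 - 24))**2 = (-5 - 48)**2 = (-53)**2 = 2809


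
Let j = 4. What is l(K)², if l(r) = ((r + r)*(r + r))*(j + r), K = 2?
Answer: 9216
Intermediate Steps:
l(r) = 4*r²*(4 + r) (l(r) = ((r + r)*(r + r))*(4 + r) = ((2*r)*(2*r))*(4 + r) = (4*r²)*(4 + r) = 4*r²*(4 + r))
l(K)² = (4*2²*(4 + 2))² = (4*4*6)² = 96² = 9216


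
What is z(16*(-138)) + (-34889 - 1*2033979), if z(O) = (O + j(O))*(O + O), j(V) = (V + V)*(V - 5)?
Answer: -43148155268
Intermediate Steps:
j(V) = 2*V*(-5 + V) (j(V) = (2*V)*(-5 + V) = 2*V*(-5 + V))
z(O) = 2*O*(O + 2*O*(-5 + O)) (z(O) = (O + 2*O*(-5 + O))*(O + O) = (O + 2*O*(-5 + O))*(2*O) = 2*O*(O + 2*O*(-5 + O)))
z(16*(-138)) + (-34889 - 1*2033979) = (16*(-138))**2*(-18 + 4*(16*(-138))) + (-34889 - 1*2033979) = (-2208)**2*(-18 + 4*(-2208)) + (-34889 - 2033979) = 4875264*(-18 - 8832) - 2068868 = 4875264*(-8850) - 2068868 = -43146086400 - 2068868 = -43148155268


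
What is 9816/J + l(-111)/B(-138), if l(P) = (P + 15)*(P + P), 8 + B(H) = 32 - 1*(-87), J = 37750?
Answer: 3628908/18875 ≈ 192.26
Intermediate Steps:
B(H) = 111 (B(H) = -8 + (32 - 1*(-87)) = -8 + (32 + 87) = -8 + 119 = 111)
l(P) = 2*P*(15 + P) (l(P) = (15 + P)*(2*P) = 2*P*(15 + P))
9816/J + l(-111)/B(-138) = 9816/37750 + (2*(-111)*(15 - 111))/111 = 9816*(1/37750) + (2*(-111)*(-96))*(1/111) = 4908/18875 + 21312*(1/111) = 4908/18875 + 192 = 3628908/18875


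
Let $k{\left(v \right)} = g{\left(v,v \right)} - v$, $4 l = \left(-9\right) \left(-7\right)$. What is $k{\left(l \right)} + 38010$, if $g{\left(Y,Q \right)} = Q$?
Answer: $38010$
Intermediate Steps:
$l = \frac{63}{4}$ ($l = \frac{\left(-9\right) \left(-7\right)}{4} = \frac{1}{4} \cdot 63 = \frac{63}{4} \approx 15.75$)
$k{\left(v \right)} = 0$ ($k{\left(v \right)} = v - v = 0$)
$k{\left(l \right)} + 38010 = 0 + 38010 = 38010$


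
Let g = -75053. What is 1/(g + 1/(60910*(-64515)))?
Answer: -3929608650/294928918008451 ≈ -1.3324e-5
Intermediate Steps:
1/(g + 1/(60910*(-64515))) = 1/(-75053 + 1/(60910*(-64515))) = 1/(-75053 + (1/60910)*(-1/64515)) = 1/(-75053 - 1/3929608650) = 1/(-294928918008451/3929608650) = -3929608650/294928918008451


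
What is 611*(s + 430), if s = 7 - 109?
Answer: 200408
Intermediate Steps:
s = -102
611*(s + 430) = 611*(-102 + 430) = 611*328 = 200408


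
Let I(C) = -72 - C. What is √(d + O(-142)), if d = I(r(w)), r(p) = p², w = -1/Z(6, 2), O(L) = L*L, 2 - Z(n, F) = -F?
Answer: 3*√35719/4 ≈ 141.75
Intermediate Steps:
Z(n, F) = 2 + F (Z(n, F) = 2 - (-1)*F = 2 + F)
O(L) = L²
w = -¼ (w = -1/(2 + 2) = -1/4 = -1*¼ = -¼ ≈ -0.25000)
d = -1153/16 (d = -72 - (-¼)² = -72 - 1*1/16 = -72 - 1/16 = -1153/16 ≈ -72.063)
√(d + O(-142)) = √(-1153/16 + (-142)²) = √(-1153/16 + 20164) = √(321471/16) = 3*√35719/4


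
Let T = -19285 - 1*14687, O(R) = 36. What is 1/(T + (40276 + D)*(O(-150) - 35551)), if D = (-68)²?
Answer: -1/1594657472 ≈ -6.2709e-10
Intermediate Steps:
D = 4624
T = -33972 (T = -19285 - 14687 = -33972)
1/(T + (40276 + D)*(O(-150) - 35551)) = 1/(-33972 + (40276 + 4624)*(36 - 35551)) = 1/(-33972 + 44900*(-35515)) = 1/(-33972 - 1594623500) = 1/(-1594657472) = -1/1594657472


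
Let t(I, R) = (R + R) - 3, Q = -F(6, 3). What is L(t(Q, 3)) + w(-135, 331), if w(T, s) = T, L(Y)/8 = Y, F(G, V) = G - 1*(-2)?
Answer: -111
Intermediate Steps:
F(G, V) = 2 + G (F(G, V) = G + 2 = 2 + G)
Q = -8 (Q = -(2 + 6) = -1*8 = -8)
t(I, R) = -3 + 2*R (t(I, R) = 2*R - 3 = -3 + 2*R)
L(Y) = 8*Y
L(t(Q, 3)) + w(-135, 331) = 8*(-3 + 2*3) - 135 = 8*(-3 + 6) - 135 = 8*3 - 135 = 24 - 135 = -111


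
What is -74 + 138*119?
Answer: 16348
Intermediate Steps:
-74 + 138*119 = -74 + 16422 = 16348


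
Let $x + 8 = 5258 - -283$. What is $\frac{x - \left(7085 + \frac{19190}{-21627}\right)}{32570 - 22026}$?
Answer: $- \frac{16772957}{114017544} \approx -0.14711$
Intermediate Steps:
$x = 5533$ ($x = -8 + \left(5258 - -283\right) = -8 + \left(5258 + 283\right) = -8 + 5541 = 5533$)
$\frac{x - \left(7085 + \frac{19190}{-21627}\right)}{32570 - 22026} = \frac{5533 - \left(7085 + \frac{19190}{-21627}\right)}{32570 - 22026} = \frac{5533 - \frac{153208105}{21627}}{10544} = \left(5533 + \left(-7085 + \frac{19190}{21627}\right)\right) \frac{1}{10544} = \left(5533 - \frac{153208105}{21627}\right) \frac{1}{10544} = \left(- \frac{33545914}{21627}\right) \frac{1}{10544} = - \frac{16772957}{114017544}$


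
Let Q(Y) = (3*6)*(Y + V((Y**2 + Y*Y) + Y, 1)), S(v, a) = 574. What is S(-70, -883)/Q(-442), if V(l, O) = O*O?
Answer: -41/567 ≈ -0.072310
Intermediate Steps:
V(l, O) = O**2
Q(Y) = 18 + 18*Y (Q(Y) = (3*6)*(Y + 1**2) = 18*(Y + 1) = 18*(1 + Y) = 18 + 18*Y)
S(-70, -883)/Q(-442) = 574/(18 + 18*(-442)) = 574/(18 - 7956) = 574/(-7938) = 574*(-1/7938) = -41/567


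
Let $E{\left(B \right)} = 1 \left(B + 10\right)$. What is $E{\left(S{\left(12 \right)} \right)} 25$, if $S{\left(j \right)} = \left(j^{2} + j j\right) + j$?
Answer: $7750$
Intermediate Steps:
$S{\left(j \right)} = j + 2 j^{2}$ ($S{\left(j \right)} = \left(j^{2} + j^{2}\right) + j = 2 j^{2} + j = j + 2 j^{2}$)
$E{\left(B \right)} = 10 + B$ ($E{\left(B \right)} = 1 \left(10 + B\right) = 10 + B$)
$E{\left(S{\left(12 \right)} \right)} 25 = \left(10 + 12 \left(1 + 2 \cdot 12\right)\right) 25 = \left(10 + 12 \left(1 + 24\right)\right) 25 = \left(10 + 12 \cdot 25\right) 25 = \left(10 + 300\right) 25 = 310 \cdot 25 = 7750$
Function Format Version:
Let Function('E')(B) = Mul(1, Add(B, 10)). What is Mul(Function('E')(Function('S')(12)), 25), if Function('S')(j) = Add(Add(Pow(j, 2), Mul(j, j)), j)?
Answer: 7750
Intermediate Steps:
Function('S')(j) = Add(j, Mul(2, Pow(j, 2))) (Function('S')(j) = Add(Add(Pow(j, 2), Pow(j, 2)), j) = Add(Mul(2, Pow(j, 2)), j) = Add(j, Mul(2, Pow(j, 2))))
Function('E')(B) = Add(10, B) (Function('E')(B) = Mul(1, Add(10, B)) = Add(10, B))
Mul(Function('E')(Function('S')(12)), 25) = Mul(Add(10, Mul(12, Add(1, Mul(2, 12)))), 25) = Mul(Add(10, Mul(12, Add(1, 24))), 25) = Mul(Add(10, Mul(12, 25)), 25) = Mul(Add(10, 300), 25) = Mul(310, 25) = 7750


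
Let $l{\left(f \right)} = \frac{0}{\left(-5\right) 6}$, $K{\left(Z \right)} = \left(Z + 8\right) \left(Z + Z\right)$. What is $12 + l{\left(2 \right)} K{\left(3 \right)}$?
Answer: $12$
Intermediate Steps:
$K{\left(Z \right)} = 2 Z \left(8 + Z\right)$ ($K{\left(Z \right)} = \left(8 + Z\right) 2 Z = 2 Z \left(8 + Z\right)$)
$l{\left(f \right)} = 0$ ($l{\left(f \right)} = \frac{0}{-30} = 0 \left(- \frac{1}{30}\right) = 0$)
$12 + l{\left(2 \right)} K{\left(3 \right)} = 12 + 0 \cdot 2 \cdot 3 \left(8 + 3\right) = 12 + 0 \cdot 2 \cdot 3 \cdot 11 = 12 + 0 \cdot 66 = 12 + 0 = 12$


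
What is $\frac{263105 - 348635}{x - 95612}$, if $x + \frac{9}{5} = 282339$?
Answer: $- \frac{213825}{466813} \approx -0.45805$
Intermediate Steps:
$x = \frac{1411686}{5}$ ($x = - \frac{9}{5} + 282339 = \frac{1411686}{5} \approx 2.8234 \cdot 10^{5}$)
$\frac{263105 - 348635}{x - 95612} = \frac{263105 - 348635}{\frac{1411686}{5} - 95612} = - \frac{85530}{\frac{933626}{5}} = \left(-85530\right) \frac{5}{933626} = - \frac{213825}{466813}$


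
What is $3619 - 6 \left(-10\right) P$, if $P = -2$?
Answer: $3499$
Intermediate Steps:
$3619 - 6 \left(-10\right) P = 3619 - 6 \left(-10\right) \left(-2\right) = 3619 - \left(-60\right) \left(-2\right) = 3619 - 120 = 3499$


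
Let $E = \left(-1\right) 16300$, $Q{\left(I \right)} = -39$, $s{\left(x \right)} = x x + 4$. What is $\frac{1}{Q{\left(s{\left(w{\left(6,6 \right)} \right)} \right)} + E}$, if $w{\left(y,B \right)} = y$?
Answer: $- \frac{1}{16339} \approx -6.1203 \cdot 10^{-5}$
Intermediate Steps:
$s{\left(x \right)} = 4 + x^{2}$ ($s{\left(x \right)} = x^{2} + 4 = 4 + x^{2}$)
$E = -16300$
$\frac{1}{Q{\left(s{\left(w{\left(6,6 \right)} \right)} \right)} + E} = \frac{1}{-39 - 16300} = \frac{1}{-16339} = - \frac{1}{16339}$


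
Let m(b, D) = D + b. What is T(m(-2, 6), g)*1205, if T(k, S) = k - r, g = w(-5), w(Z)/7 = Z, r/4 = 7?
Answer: -28920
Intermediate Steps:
r = 28 (r = 4*7 = 28)
w(Z) = 7*Z
g = -35 (g = 7*(-5) = -35)
T(k, S) = -28 + k (T(k, S) = k - 1*28 = k - 28 = -28 + k)
T(m(-2, 6), g)*1205 = (-28 + (6 - 2))*1205 = (-28 + 4)*1205 = -24*1205 = -28920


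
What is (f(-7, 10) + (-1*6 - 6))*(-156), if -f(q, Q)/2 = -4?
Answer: 624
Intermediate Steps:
f(q, Q) = 8 (f(q, Q) = -2*(-4) = 8)
(f(-7, 10) + (-1*6 - 6))*(-156) = (8 + (-1*6 - 6))*(-156) = (8 + (-6 - 6))*(-156) = (8 - 12)*(-156) = -4*(-156) = 624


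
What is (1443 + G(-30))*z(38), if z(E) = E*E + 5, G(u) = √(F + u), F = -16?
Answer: 2090907 + 1449*I*√46 ≈ 2.0909e+6 + 9827.6*I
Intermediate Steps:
G(u) = √(-16 + u)
z(E) = 5 + E² (z(E) = E² + 5 = 5 + E²)
(1443 + G(-30))*z(38) = (1443 + √(-16 - 30))*(5 + 38²) = (1443 + √(-46))*(5 + 1444) = (1443 + I*√46)*1449 = 2090907 + 1449*I*√46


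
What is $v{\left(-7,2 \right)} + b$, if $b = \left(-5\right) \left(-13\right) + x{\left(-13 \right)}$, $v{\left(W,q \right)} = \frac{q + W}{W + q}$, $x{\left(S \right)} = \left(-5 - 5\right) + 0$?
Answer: $56$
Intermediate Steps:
$x{\left(S \right)} = -10$ ($x{\left(S \right)} = -10 + 0 = -10$)
$v{\left(W,q \right)} = 1$ ($v{\left(W,q \right)} = \frac{W + q}{W + q} = 1$)
$b = 55$ ($b = \left(-5\right) \left(-13\right) - 10 = 65 - 10 = 55$)
$v{\left(-7,2 \right)} + b = 1 + 55 = 56$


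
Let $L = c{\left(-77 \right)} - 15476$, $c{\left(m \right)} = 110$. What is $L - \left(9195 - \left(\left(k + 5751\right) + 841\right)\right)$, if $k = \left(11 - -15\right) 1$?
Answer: $-17943$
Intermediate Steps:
$k = 26$ ($k = \left(11 + 15\right) 1 = 26 \cdot 1 = 26$)
$L = -15366$ ($L = 110 - 15476 = -15366$)
$L - \left(9195 - \left(\left(k + 5751\right) + 841\right)\right) = -15366 - \left(9195 - \left(\left(26 + 5751\right) + 841\right)\right) = -15366 - \left(9195 - \left(5777 + 841\right)\right) = -15366 - \left(9195 - 6618\right) = -15366 - 2577 = -17943$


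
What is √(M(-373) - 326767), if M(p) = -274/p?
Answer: I*√45462663741/373 ≈ 571.63*I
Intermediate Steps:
√(M(-373) - 326767) = √(-274/(-373) - 326767) = √(-274*(-1/373) - 326767) = √(274/373 - 326767) = √(-121883817/373) = I*√45462663741/373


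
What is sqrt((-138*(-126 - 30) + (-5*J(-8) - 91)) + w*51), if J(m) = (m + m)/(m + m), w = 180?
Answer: 2*sqrt(7653) ≈ 174.96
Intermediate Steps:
J(m) = 1 (J(m) = (2*m)/((2*m)) = (2*m)*(1/(2*m)) = 1)
sqrt((-138*(-126 - 30) + (-5*J(-8) - 91)) + w*51) = sqrt((-138*(-126 - 30) + (-5*1 - 91)) + 180*51) = sqrt((-138*(-156) + (-5 - 91)) + 9180) = sqrt((21528 - 96) + 9180) = sqrt(21432 + 9180) = sqrt(30612) = 2*sqrt(7653)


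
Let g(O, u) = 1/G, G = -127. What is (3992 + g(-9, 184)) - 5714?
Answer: -218695/127 ≈ -1722.0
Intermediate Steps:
g(O, u) = -1/127 (g(O, u) = 1/(-127) = -1/127)
(3992 + g(-9, 184)) - 5714 = (3992 - 1/127) - 5714 = 506983/127 - 5714 = -218695/127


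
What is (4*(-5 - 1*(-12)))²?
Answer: 784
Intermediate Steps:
(4*(-5 - 1*(-12)))² = (4*(-5 + 12))² = (4*7)² = 28² = 784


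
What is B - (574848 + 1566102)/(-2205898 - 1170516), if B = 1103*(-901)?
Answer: -1677744110746/1688207 ≈ -9.9380e+5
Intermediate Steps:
B = -993803
B - (574848 + 1566102)/(-2205898 - 1170516) = -993803 - (574848 + 1566102)/(-2205898 - 1170516) = -993803 - 2140950/(-3376414) = -993803 - 2140950*(-1)/3376414 = -993803 - 1*(-1070475/1688207) = -993803 + 1070475/1688207 = -1677744110746/1688207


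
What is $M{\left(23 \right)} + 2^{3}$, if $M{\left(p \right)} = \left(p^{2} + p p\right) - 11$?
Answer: $1055$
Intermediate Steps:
$M{\left(p \right)} = -11 + 2 p^{2}$ ($M{\left(p \right)} = \left(p^{2} + p^{2}\right) - 11 = 2 p^{2} - 11 = -11 + 2 p^{2}$)
$M{\left(23 \right)} + 2^{3} = \left(-11 + 2 \cdot 23^{2}\right) + 2^{3} = \left(-11 + 2 \cdot 529\right) + 8 = \left(-11 + 1058\right) + 8 = 1047 + 8 = 1055$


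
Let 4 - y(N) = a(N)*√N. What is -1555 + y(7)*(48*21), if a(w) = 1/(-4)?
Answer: 2477 + 252*√7 ≈ 3143.7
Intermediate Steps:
a(w) = -¼
y(N) = 4 + √N/4 (y(N) = 4 - (-1)*√N/4 = 4 + √N/4)
-1555 + y(7)*(48*21) = -1555 + (4 + √7/4)*(48*21) = -1555 + (4 + √7/4)*1008 = -1555 + (4032 + 252*√7) = 2477 + 252*√7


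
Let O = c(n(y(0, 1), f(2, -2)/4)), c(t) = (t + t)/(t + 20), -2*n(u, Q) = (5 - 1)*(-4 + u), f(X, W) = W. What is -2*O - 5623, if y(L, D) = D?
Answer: -73111/13 ≈ -5623.9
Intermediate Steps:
n(u, Q) = 8 - 2*u (n(u, Q) = -(5 - 1)*(-4 + u)/2 = -2*(-4 + u) = -(-16 + 4*u)/2 = 8 - 2*u)
c(t) = 2*t/(20 + t) (c(t) = (2*t)/(20 + t) = 2*t/(20 + t))
O = 6/13 (O = 2*(8 - 2*1)/(20 + (8 - 2*1)) = 2*(8 - 2)/(20 + (8 - 2)) = 2*6/(20 + 6) = 2*6/26 = 2*6*(1/26) = 6/13 ≈ 0.46154)
-2*O - 5623 = -2*6/13 - 5623 = -12/13 - 5623 = -73111/13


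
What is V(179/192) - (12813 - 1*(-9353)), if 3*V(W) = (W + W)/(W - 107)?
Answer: -1354232128/61095 ≈ -22166.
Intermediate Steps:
V(W) = 2*W/(3*(-107 + W)) (V(W) = ((W + W)/(W - 107))/3 = ((2*W)/(-107 + W))/3 = (2*W/(-107 + W))/3 = 2*W/(3*(-107 + W)))
V(179/192) - (12813 - 1*(-9353)) = 2*(179/192)/(3*(-107 + 179/192)) - (12813 - 1*(-9353)) = 2*(179*(1/192))/(3*(-107 + 179*(1/192))) - (12813 + 9353) = (⅔)*(179/192)/(-107 + 179/192) - 1*22166 = (⅔)*(179/192)/(-20365/192) - 22166 = (⅔)*(179/192)*(-192/20365) - 22166 = -358/61095 - 22166 = -1354232128/61095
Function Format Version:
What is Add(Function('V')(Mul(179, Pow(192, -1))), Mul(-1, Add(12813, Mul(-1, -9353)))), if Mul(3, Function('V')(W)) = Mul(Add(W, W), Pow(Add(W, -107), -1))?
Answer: Rational(-1354232128, 61095) ≈ -22166.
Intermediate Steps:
Function('V')(W) = Mul(Rational(2, 3), W, Pow(Add(-107, W), -1)) (Function('V')(W) = Mul(Rational(1, 3), Mul(Add(W, W), Pow(Add(W, -107), -1))) = Mul(Rational(1, 3), Mul(Mul(2, W), Pow(Add(-107, W), -1))) = Mul(Rational(1, 3), Mul(2, W, Pow(Add(-107, W), -1))) = Mul(Rational(2, 3), W, Pow(Add(-107, W), -1)))
Add(Function('V')(Mul(179, Pow(192, -1))), Mul(-1, Add(12813, Mul(-1, -9353)))) = Add(Mul(Rational(2, 3), Mul(179, Pow(192, -1)), Pow(Add(-107, Mul(179, Pow(192, -1))), -1)), Mul(-1, Add(12813, Mul(-1, -9353)))) = Add(Mul(Rational(2, 3), Mul(179, Rational(1, 192)), Pow(Add(-107, Mul(179, Rational(1, 192))), -1)), Mul(-1, Add(12813, 9353))) = Add(Mul(Rational(2, 3), Rational(179, 192), Pow(Add(-107, Rational(179, 192)), -1)), Mul(-1, 22166)) = Add(Mul(Rational(2, 3), Rational(179, 192), Pow(Rational(-20365, 192), -1)), -22166) = Add(Mul(Rational(2, 3), Rational(179, 192), Rational(-192, 20365)), -22166) = Add(Rational(-358, 61095), -22166) = Rational(-1354232128, 61095)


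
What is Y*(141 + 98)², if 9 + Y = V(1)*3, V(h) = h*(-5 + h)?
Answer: -1199541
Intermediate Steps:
Y = -21 (Y = -9 + (1*(-5 + 1))*3 = -9 + (1*(-4))*3 = -9 - 4*3 = -9 - 12 = -21)
Y*(141 + 98)² = -21*(141 + 98)² = -21*239² = -21*57121 = -1199541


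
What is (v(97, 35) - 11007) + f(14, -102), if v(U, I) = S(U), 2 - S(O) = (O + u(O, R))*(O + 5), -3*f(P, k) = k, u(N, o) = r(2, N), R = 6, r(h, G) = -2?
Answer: -20661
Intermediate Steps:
u(N, o) = -2
f(P, k) = -k/3
S(O) = 2 - (-2 + O)*(5 + O) (S(O) = 2 - (O - 2)*(O + 5) = 2 - (-2 + O)*(5 + O))
v(U, I) = 12 - U² - 3*U
(v(97, 35) - 11007) + f(14, -102) = ((12 - 1*97² - 3*97) - 11007) - ⅓*(-102) = ((12 - 1*9409 - 291) - 11007) + 34 = ((12 - 9409 - 291) - 11007) + 34 = (-9688 - 11007) + 34 = -20695 + 34 = -20661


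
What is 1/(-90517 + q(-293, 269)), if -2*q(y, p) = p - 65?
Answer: -1/90619 ≈ -1.1035e-5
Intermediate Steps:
q(y, p) = 65/2 - p/2 (q(y, p) = -(p - 65)/2 = -(-65 + p)/2 = 65/2 - p/2)
1/(-90517 + q(-293, 269)) = 1/(-90517 + (65/2 - ½*269)) = 1/(-90517 + (65/2 - 269/2)) = 1/(-90517 - 102) = 1/(-90619) = -1/90619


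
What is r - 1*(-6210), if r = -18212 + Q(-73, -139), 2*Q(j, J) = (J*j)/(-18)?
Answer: -442219/36 ≈ -12284.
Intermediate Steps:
Q(j, J) = -J*j/36 (Q(j, J) = ((J*j)/(-18))/2 = ((J*j)*(-1/18))/2 = (-J*j/18)/2 = -J*j/36)
r = -665779/36 (r = -18212 - 1/36*(-139)*(-73) = -18212 - 10147/36 = -665779/36 ≈ -18494.)
r - 1*(-6210) = -665779/36 - 1*(-6210) = -665779/36 + 6210 = -442219/36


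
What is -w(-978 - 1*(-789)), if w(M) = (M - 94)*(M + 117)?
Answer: -20376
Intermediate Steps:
w(M) = (-94 + M)*(117 + M)
-w(-978 - 1*(-789)) = -(-10998 + (-978 - 1*(-789))**2 + 23*(-978 - 1*(-789))) = -(-10998 + (-978 + 789)**2 + 23*(-978 + 789)) = -(-10998 + (-189)**2 + 23*(-189)) = -(-10998 + 35721 - 4347) = -1*20376 = -20376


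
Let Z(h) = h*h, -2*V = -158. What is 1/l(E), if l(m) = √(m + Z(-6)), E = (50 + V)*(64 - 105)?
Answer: -I*√5253/5253 ≈ -0.013797*I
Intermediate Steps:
V = 79 (V = -½*(-158) = 79)
E = -5289 (E = (50 + 79)*(64 - 105) = 129*(-41) = -5289)
Z(h) = h²
l(m) = √(36 + m) (l(m) = √(m + (-6)²) = √(m + 36) = √(36 + m))
1/l(E) = 1/(√(36 - 5289)) = 1/(√(-5253)) = 1/(I*√5253) = -I*√5253/5253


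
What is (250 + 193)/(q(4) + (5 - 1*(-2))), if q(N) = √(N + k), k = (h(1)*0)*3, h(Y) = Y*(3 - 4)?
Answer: 443/9 ≈ 49.222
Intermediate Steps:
h(Y) = -Y (h(Y) = Y*(-1) = -Y)
k = 0 (k = (-1*1*0)*3 = -1*0*3 = 0*3 = 0)
q(N) = √N (q(N) = √(N + 0) = √N)
(250 + 193)/(q(4) + (5 - 1*(-2))) = (250 + 193)/(√4 + (5 - 1*(-2))) = 443/(2 + (5 + 2)) = 443/(2 + 7) = 443/9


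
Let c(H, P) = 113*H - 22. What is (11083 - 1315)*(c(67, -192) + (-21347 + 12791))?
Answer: -9836376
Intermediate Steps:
c(H, P) = -22 + 113*H
(11083 - 1315)*(c(67, -192) + (-21347 + 12791)) = (11083 - 1315)*((-22 + 113*67) + (-21347 + 12791)) = 9768*((-22 + 7571) - 8556) = 9768*(7549 - 8556) = 9768*(-1007) = -9836376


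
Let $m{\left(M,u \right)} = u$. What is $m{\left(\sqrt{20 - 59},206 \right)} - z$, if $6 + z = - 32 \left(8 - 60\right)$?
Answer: $-1452$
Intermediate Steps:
$z = 1658$ ($z = -6 - 32 \left(8 - 60\right) = -6 - -1664 = -6 + 1664 = 1658$)
$m{\left(\sqrt{20 - 59},206 \right)} - z = 206 - 1658 = -1452$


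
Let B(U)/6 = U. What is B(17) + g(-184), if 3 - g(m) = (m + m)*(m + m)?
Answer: -135319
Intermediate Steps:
B(U) = 6*U
g(m) = 3 - 4*m**2 (g(m) = 3 - (m + m)*(m + m) = 3 - 2*m*2*m = 3 - 4*m**2)
B(17) + g(-184) = 6*17 + (3 - 4*(-184)**2) = 102 + (3 - 4*33856) = 102 + (3 - 135424) = 102 - 135421 = -135319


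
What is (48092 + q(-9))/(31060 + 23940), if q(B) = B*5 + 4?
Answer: 48051/55000 ≈ 0.87365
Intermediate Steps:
q(B) = 4 + 5*B (q(B) = 5*B + 4 = 4 + 5*B)
(48092 + q(-9))/(31060 + 23940) = (48092 + (4 + 5*(-9)))/(31060 + 23940) = (48092 + (4 - 45))/55000 = (48092 - 41)*(1/55000) = 48051*(1/55000) = 48051/55000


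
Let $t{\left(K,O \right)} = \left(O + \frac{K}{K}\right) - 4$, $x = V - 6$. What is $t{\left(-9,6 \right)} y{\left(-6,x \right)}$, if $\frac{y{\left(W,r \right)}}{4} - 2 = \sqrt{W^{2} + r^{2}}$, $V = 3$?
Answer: $24 + 36 \sqrt{5} \approx 104.5$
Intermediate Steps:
$x = -3$ ($x = 3 - 6 = -3$)
$y{\left(W,r \right)} = 8 + 4 \sqrt{W^{2} + r^{2}}$
$t{\left(K,O \right)} = -3 + O$ ($t{\left(K,O \right)} = \left(O + 1\right) - 4 = \left(1 + O\right) - 4 = -3 + O$)
$t{\left(-9,6 \right)} y{\left(-6,x \right)} = \left(-3 + 6\right) \left(8 + 4 \sqrt{\left(-6\right)^{2} + \left(-3\right)^{2}}\right) = 3 \left(8 + 4 \sqrt{36 + 9}\right) = 3 \left(8 + 4 \sqrt{45}\right) = 3 \left(8 + 4 \cdot 3 \sqrt{5}\right) = 3 \left(8 + 12 \sqrt{5}\right) = 24 + 36 \sqrt{5}$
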